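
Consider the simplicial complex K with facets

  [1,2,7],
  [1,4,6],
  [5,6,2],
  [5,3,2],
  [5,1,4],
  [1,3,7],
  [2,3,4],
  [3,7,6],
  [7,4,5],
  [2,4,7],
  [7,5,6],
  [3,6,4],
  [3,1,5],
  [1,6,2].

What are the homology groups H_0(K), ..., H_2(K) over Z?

H_0 ≅ Z,  H_1 ≅ Z^2,  H_2 ≅ Z.

We work with the vertex ordering 1 < 2 < 3 < 4 < 5 < 6 < 7. The simplices of K, each written with vertices in increasing order, are:

  0-simplices (7): [1], [2], [3], [4], [5], [6], [7]
  1-simplices (21): [1,2], [1,3], [1,4], [1,5], [1,6], [1,7], [2,3], [2,4], [2,5], [2,6], [2,7], [3,4], [3,5], [3,6], [3,7], [4,5], [4,6], [4,7], [5,6], [5,7], [6,7]
  2-simplices (14): [1,2,6], [1,2,7], [1,3,5], [1,3,7], [1,4,5], [1,4,6], [2,3,4], [2,3,5], [2,4,7], [2,5,6], [3,4,6], [3,6,7], [4,5,7], [5,6,7]

Hence C_0 ≅ Z^7, C_1 ≅ Z^21, C_2 ≅ Z^14.

∂_1: C_1 → C_0 maps an edge to its endpoints' difference, ∂[p,q] = q − p.
The resulting 7×21 matrix has rank 6, and its Smith normal form has invariant factors (1,1,1,1,1,1).

The boundary map ∂_2: C_2 → C_1 sends each 2-simplex [p,q,r] to [q,r] − [p,r] + [p,q]. For instance
  ∂[1,3,5] = [3,5] − [1,5] + [1,3],
  ∂[1,4,5] = [4,5] − [1,5] + [1,4].
This gives a 21×14 integer matrix of rank 13; reducing to Smith normal form yields diagonal entries (1,1,1,1,1,1,1,1,1,1,1,1,1).

Computing H_k = (kernel of ∂_k) / (image of ∂_{k+1}):

  H_0: rank C_0 − rank ∂_1 = 7 − 6 = 1, and the invariant factors of ∂_1 are all 1, so H_0 ≅ Z.
  H_1: rank ker ∂_1 − rank ∂_2 = (21 − 6) − 13 = 2, and the invariant factors of ∂_2 are all 1, so H_1 ≅ Z^2.
  H_2: rank ker ∂_2 − rank ∂_3 = (14 − 13) − 0 = 1, and there is no ∂_3, so H_2 ≅ Z.

As a check, the Euler characteristic is 7 − 21 + 14 = 0, which agrees with 1 − 2 + 1 = 0.
(K is a triangulation of the torus T^2.)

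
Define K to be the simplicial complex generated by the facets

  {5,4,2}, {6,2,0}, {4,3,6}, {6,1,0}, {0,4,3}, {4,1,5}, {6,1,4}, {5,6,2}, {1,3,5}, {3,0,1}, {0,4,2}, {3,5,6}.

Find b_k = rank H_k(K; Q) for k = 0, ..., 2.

b_0 = 1, b_1 = 0, b_2 = 0.

We work with the vertex ordering 0 < 1 < 2 < 3 < 4 < 5 < 6. The simplices of K, each written with vertices in increasing order, are:

  0-simplices (7): [0], [1], [2], [3], [4], [5], [6]
  1-simplices (18): [0,1], [0,2], [0,3], [0,4], [0,6], [1,3], [1,4], [1,5], [1,6], [2,4], [2,5], [2,6], [3,4], [3,5], [3,6], [4,5], [4,6], [5,6]
  2-simplices (12): [0,1,3], [0,1,6], [0,2,4], [0,2,6], [0,3,4], [1,3,5], [1,4,5], [1,4,6], [2,4,5], [2,5,6], [3,4,6], [3,5,6]

Hence C_0 ≅ Z^7, C_1 ≅ Z^18, C_2 ≅ Z^12.

∂_1: C_1 → C_0 sends each edge [p,q] (with p < q) to q − p. For instance
  ∂[3,6] = [6] − [3].
The 7×18 boundary matrix has rank 6 and Smith normal form diag(1,1,1,1,1,1).

Boundary ∂_2: C_2 → C_1 sends each 2-simplex [p,q,r] to [q,r] − [p,r] + [p,q]. For instance
  ∂[3,5,6] = [5,6] − [3,6] + [3,5],
  ∂[1,4,5] = [4,5] − [1,5] + [1,4].
The 18×12 boundary matrix has rank 12 and Smith normal form diag(1,1,1,1,1,1,1,1,1,1,1,2).

Reading off H_k = ker ∂_k / im ∂_{k+1}:

  H_0: rank C_0 − rank ∂_1 = 7 − 6 = 1, and the invariant factors of ∂_1 are all 1, so H_0 = Z.
  H_1: rank ker ∂_1 − rank ∂_2 = (18 − 6) − 12 = 0, and ∂_2 has invariant factor 2 > 1, so H_1 = Z/2.
  H_2: rank ker ∂_2 − rank ∂_3 = (12 − 12) − 0 = 0, and there is no ∂_3, so H_2 = 0.

Hence the Betti numbers are b_0 = 1, b_1 = 0, b_2 = 0.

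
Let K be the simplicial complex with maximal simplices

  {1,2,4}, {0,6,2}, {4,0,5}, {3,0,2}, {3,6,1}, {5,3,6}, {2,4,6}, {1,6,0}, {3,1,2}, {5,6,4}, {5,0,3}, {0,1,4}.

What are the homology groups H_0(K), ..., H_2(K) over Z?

Take the total order 0 < 1 < 2 < 3 < 4 < 5 < 6 on the vertex set. Then K (dimension 2) consists of the simplices:

  0-simplices (7): [0], [1], [2], [3], [4], [5], [6]
  1-simplices (18): [0,1], [0,2], [0,3], [0,4], [0,5], [0,6], [1,2], [1,3], [1,4], [1,6], [2,3], [2,4], [2,6], [3,5], [3,6], [4,5], [4,6], [5,6]
  2-simplices (12): [0,1,4], [0,1,6], [0,2,3], [0,2,6], [0,3,5], [0,4,5], [1,2,3], [1,2,4], [1,3,6], [2,4,6], [3,5,6], [4,5,6]

so the chain groups are C_0 ≅ Z^7, C_1 ≅ Z^18, C_2 ≅ Z^12.

∂_1: C_1 → C_0 sends each edge [p,q] (with p < q) to q − p.
The resulting 7×18 matrix has rank 6, and its Smith normal form has invariant factors (1,1,1,1,1,1).

∂_2: C_2 → C_1 acts by ∂[p,q,r] = [q,r] − [p,r] + [p,q]. For instance
  ∂[0,2,3] = [2,3] − [0,3] + [0,2],
  ∂[0,1,4] = [1,4] − [0,4] + [0,1].
This gives a 18×12 integer matrix of rank 12; reducing to Smith normal form yields diagonal entries (1,1,1,1,1,1,1,1,1,1,1,2).

Now H_k = ker ∂_k / im ∂_{k+1}, so:

  H_0: rank C_0 − rank ∂_1 = 7 − 6 = 1, and the invariant factors of ∂_1 are all 1, so H_0 ≅ Z.
  H_1: rank ker ∂_1 − rank ∂_2 = (18 − 6) − 12 = 0, and ∂_2 has invariant factor 2 > 1, so H_1 ≅ Z/2Z.
  H_2: rank ker ∂_2 − rank ∂_3 = (12 − 12) − 0 = 0, and there is no ∂_3, so H_2 ≅ 0.

As a check, the Euler characteristic is 7 − 18 + 12 = 1, which agrees with 1 − 0 + 0 = 1.
(K is a triangulation of the real projective plane RP^2.)

H_0 ≅ Z,  H_1 ≅ Z/2Z,  H_2 = 0.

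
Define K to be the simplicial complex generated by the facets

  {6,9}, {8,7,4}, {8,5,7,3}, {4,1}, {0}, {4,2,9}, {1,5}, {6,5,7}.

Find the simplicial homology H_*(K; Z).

Fix the vertex order 0 < 1 < 2 < 3 < 4 < 5 < 6 < 7 < 8 < 9 and write every simplex with vertices in increasing order. Then dim K = 3 and the simplices of K are:

  0-simplices (10): [0], [1], [2], [3], [4], [5], [6], [7], [8], [9]
  1-simplices (16): [1,4], [1,5], [2,4], [2,9], [3,5], [3,7], [3,8], [4,7], [4,8], [4,9], [5,6], [5,7], [5,8], [6,7], [6,9], [7,8]
  2-simplices (7): [2,4,9], [3,5,7], [3,5,8], [3,7,8], [4,7,8], [5,6,7], [5,7,8]
  3-simplices (1): [3,5,7,8]

Hence C_0 ≅ Z^10, C_1 ≅ Z^16, C_2 ≅ Z^7, C_3 ≅ Z^1.

Boundary ∂_1: C_1 → C_0 sends each edge [p,q] (with p < q) to q − p. For instance
  ∂[7,8] = [8] − [7].
The resulting 10×16 matrix has rank 8, and its Smith normal form has invariant factors (1,1,1,1,1,1,1,1).

Boundary ∂_2: C_2 → C_1 sends each 2-simplex [p,q,r] to [q,r] − [p,r] + [p,q]. For instance
  ∂[5,7,8] = [7,8] − [5,8] + [5,7],
  ∂[3,5,8] = [5,8] − [3,8] + [3,5].
The resulting 16×7 matrix has rank 6, and its Smith normal form has invariant factors (1,1,1,1,1,1).

The boundary map ∂_3: C_3 → C_2 sends each 3-simplex σ to the alternating sum Σ_i (−1)^i (σ with its i-th vertex removed). For instance
  ∂[3,5,7,8] = [5,7,8] − [3,7,8] + [3,5,8] − [3,5,7].
As a 7×1 matrix over Z this has rank 1, with invariant factors (1).

Reading off H_k = ker ∂_k / im ∂_{k+1}:

  H_0: rank C_0 − rank ∂_1 = 10 − 8 = 2, and the invariant factors of ∂_1 are all 1, so H_0 ≅ Z^2.
  H_1: rank ker ∂_1 − rank ∂_2 = (16 − 8) − 6 = 2, and the invariant factors of ∂_2 are all 1, so H_1 ≅ Z^2.
  H_2: rank ker ∂_2 − rank ∂_3 = (7 − 6) − 1 = 0, and the invariant factors of ∂_3 are all 1, so H_2 ≅ 0.
  H_3: rank ker ∂_3 − rank ∂_4 = (1 − 1) − 0 = 0, and there is no ∂_4, so H_3 ≅ 0.

H_0 = Z^2,  H_1 = Z^2,  H_2 = 0,  H_3 = 0.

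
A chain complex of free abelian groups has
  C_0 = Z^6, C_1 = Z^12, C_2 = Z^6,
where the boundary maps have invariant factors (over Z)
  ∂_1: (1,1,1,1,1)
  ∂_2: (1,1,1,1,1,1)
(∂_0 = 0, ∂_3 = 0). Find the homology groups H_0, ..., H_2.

H_0 = Z,  H_1 = Z,  H_2 = 0.

H_0: b_0 = 6 − 0 − 5 = 1; torsion from ∂_1 factors > 1: none. So H_0 = Z.
H_1: b_1 = 12 − 5 − 6 = 1; torsion from ∂_2 factors > 1: none. So H_1 = Z.
H_2: b_2 = 6 − 6 − 0 = 0; torsion from ∂_3 factors > 1: none. So H_2 = 0.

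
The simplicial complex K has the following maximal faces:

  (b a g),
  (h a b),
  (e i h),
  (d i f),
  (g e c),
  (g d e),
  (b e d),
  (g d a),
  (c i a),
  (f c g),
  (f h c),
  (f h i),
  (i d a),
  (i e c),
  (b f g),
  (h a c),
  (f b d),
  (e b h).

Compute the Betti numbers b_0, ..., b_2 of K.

b_0 = 1, b_1 = 1, b_2 = 0.

Take the total order a < b < c < d < e < f < g < h < i on the vertex set. Then K (dimension 2) consists of the simplices:

  0-simplices (9): a, b, c, d, e, f, g, h, i
  1-simplices (27): ab, ac, ad, ag, ah, ai, bd, be, bf, bg, bh, ce, cf, cg, ch, ci, de, df, dg, di, eg, eh, ei, fg, fh, fi, hi
  2-simplices (18): abg, abh, ach, aci, adg, adi, bde, bdf, beh, bfg, ceg, cei, cfg, cfh, deg, dfi, ehi, fhi

Hence C_0 ≅ Z^9, C_1 ≅ Z^27, C_2 ≅ Z^18.

The boundary map ∂_1: C_1 → C_0 sends each edge [p,q] (with p < q) to q − p. For instance
  ∂dg = g − d.
As a 9×27 matrix over Z this has rank 8, with invariant factors (1,1,1,1,1,1,1,1).

∂_2: C_2 → C_1 maps a triangle to the signed sum of its edges. For instance
  ∂cfg = fg − cg + cf,
  ∂ach = ch − ah + ac.
The resulting 27×18 matrix has rank 18, and its Smith normal form has invariant factors (1,1,1,1,1,1,1,1,1,1,1,1,1,1,1,1,1,2).

Computing H_k = (kernel of ∂_k) / (image of ∂_{k+1}):

  H_0: rank C_0 − rank ∂_1 = 9 − 8 = 1, and the invariant factors of ∂_1 are all 1, so H_0 ≅ Z.
  H_1: rank ker ∂_1 − rank ∂_2 = (27 − 8) − 18 = 1, and ∂_2 has invariant factor 2 > 1, so H_1 ≅ Z ⊕ Z/2Z.
  H_2: rank ker ∂_2 − rank ∂_3 = (18 − 18) − 0 = 0, and there is no ∂_3, so H_2 ≅ 0.

(K is a triangulation of the Klein bottle.)

Hence the Betti numbers are b_0 = 1, b_1 = 1, b_2 = 0.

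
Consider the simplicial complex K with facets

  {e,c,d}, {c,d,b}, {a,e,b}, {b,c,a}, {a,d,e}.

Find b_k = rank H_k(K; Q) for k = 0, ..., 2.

b_0 = 1, b_1 = 1, b_2 = 0.

We work with the vertex ordering a < b < c < d < e. The simplices of K, each written with vertices in increasing order, are:

  0-simplices (5): a, b, c, d, e
  1-simplices (10): ab, ac, ad, ae, bc, bd, be, cd, ce, de
  2-simplices (5): abc, abe, ade, bcd, cde

so the chain groups are C_0 ≅ Z^5, C_1 ≅ Z^10, C_2 ≅ Z^5.

The boundary map ∂_1: C_1 → C_0 is given by ∂[p,q] = [q] − [p].
The 5×10 boundary matrix has rank 4 and Smith normal form diag(1,1,1,1).

The boundary map ∂_2: C_2 → C_1 maps a triangle to the signed sum of its edges. For instance
  ∂cde = de − ce + cd,
  ∂abc = bc − ac + ab.
The 10×5 boundary matrix has rank 5 and Smith normal form diag(1,1,1,1,1).

Now H_k = ker ∂_k / im ∂_{k+1}, so:

  H_0: rank C_0 − rank ∂_1 = 5 − 4 = 1, and the invariant factors of ∂_1 are all 1, so H_0 = Z.
  H_1: rank ker ∂_1 − rank ∂_2 = (10 − 4) − 5 = 1, and the invariant factors of ∂_2 are all 1, so H_1 = Z.
  H_2: rank ker ∂_2 − rank ∂_3 = (5 − 5) − 0 = 0, and there is no ∂_3, so H_2 = 0.

(K is a triangulation of the Möbius band.)

Hence the Betti numbers are b_0 = 1, b_1 = 1, b_2 = 0.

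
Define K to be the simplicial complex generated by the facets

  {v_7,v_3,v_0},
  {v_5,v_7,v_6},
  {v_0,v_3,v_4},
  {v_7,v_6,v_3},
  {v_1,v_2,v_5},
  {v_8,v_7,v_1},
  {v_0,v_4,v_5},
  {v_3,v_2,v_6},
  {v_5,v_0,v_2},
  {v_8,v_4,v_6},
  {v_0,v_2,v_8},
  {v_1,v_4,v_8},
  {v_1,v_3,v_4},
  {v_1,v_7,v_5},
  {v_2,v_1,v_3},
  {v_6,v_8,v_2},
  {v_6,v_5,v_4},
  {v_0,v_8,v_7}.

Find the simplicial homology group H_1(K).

Order the vertices as v_0 < v_1 < v_2 < v_3 < v_4 < v_5 < v_6 < v_7 < v_8. Listing each simplex with vertices in this order, K has dimension 2 with simplices:

  0-simplices (9): [v_0], [v_1], [v_2], [v_3], [v_4], [v_5], [v_6], [v_7], [v_8]
  1-simplices (27): (27 of them)
  2-simplices (18): (18 of them)

giving chain groups C_0 ≅ Z^9, C_1 ≅ Z^27, C_2 ≅ Z^18.

The boundary map ∂_1: C_1 → C_0 sends each edge [p,q] (with p < q) to q − p. For instance
  ∂[v_2,v_3] = [v_3] − [v_2].
The 9×27 boundary matrix has rank 8 and Smith normal form diag(1,1,1,1,1,1,1,1).

The boundary map ∂_2: C_2 → C_1 sends each 2-simplex [p,q,r] to [q,r] − [p,r] + [p,q]. For instance
  ∂[v_0,v_3,v_7] = [v_3,v_7] − [v_0,v_7] + [v_0,v_3],
  ∂[v_0,v_3,v_4] = [v_3,v_4] − [v_0,v_4] + [v_0,v_3].
The resulting 27×18 matrix has rank 17, and its Smith normal form has invariant factors (1,1,1,1,1,1,1,1,1,1,1,1,1,1,1,1,1).

Computing H_k = (kernel of ∂_k) / (image of ∂_{k+1}):

  H_1: rank ker ∂_1 − rank ∂_2 = (27 − 8) − 17 = 2, and the invariant factors of ∂_2 are all 1, so H_1 = Z^2.

H_1 ≅ Z^2.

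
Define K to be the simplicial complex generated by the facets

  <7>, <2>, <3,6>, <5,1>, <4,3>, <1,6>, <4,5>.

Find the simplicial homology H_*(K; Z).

Take the total order 1 < 2 < 3 < 4 < 5 < 6 < 7 on the vertex set. Then K (dimension 1) consists of the simplices:

  0-simplices (7): [1], [2], [3], [4], [5], [6], [7]
  1-simplices (5): [1,5], [1,6], [3,4], [3,6], [4,5]

giving chain groups C_0 ≅ Z^7, C_1 ≅ Z^5.

∂_1: C_1 → C_0 sends each edge [p,q] (with p < q) to q − p. For instance
  ∂[3,4] = [4] − [3].
As a 7×5 matrix over Z this has rank 4, with invariant factors (1,1,1,1).

From H_k ≅ ker(∂_k) / im(∂_{k+1}) we obtain:

  H_0: rank C_0 − rank ∂_1 = 7 − 4 = 3, and the invariant factors of ∂_1 are all 1, so H_0 = Z^3.
  H_1: rank ker ∂_1 − rank ∂_2 = (5 − 4) − 0 = 1, and there is no ∂_2, so H_1 = Z.

H_0 ≅ Z^3,  H_1 ≅ Z.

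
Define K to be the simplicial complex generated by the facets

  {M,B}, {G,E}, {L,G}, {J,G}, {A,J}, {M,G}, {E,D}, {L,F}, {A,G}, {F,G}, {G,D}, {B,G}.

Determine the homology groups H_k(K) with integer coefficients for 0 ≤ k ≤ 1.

H_0 ≅ Z,  H_1 ≅ Z^4.

Fix the vertex order A < B < D < E < F < G < J < L < M and write every simplex with vertices in increasing order. Then dim K = 1 and the simplices of K are:

  0-simplices (9): A, B, D, E, F, G, J, L, M
  1-simplices (12): AG, AJ, BG, BM, DE, DG, EG, FG, FL, GJ, GL, GM

giving chain groups C_0 ≅ Z^9, C_1 ≅ Z^12.

The boundary map ∂_1: C_1 → C_0 maps an edge to its endpoints' difference, ∂[p,q] = q − p. For instance
  ∂GL = L − G.
This gives a 9×12 integer matrix of rank 8; reducing to Smith normal form yields diagonal entries (1,1,1,1,1,1,1,1).

From H_k ≅ ker(∂_k) / im(∂_{k+1}) we obtain:

  H_0: rank C_0 − rank ∂_1 = 9 − 8 = 1, and the invariant factors of ∂_1 are all 1, so H_0 ≅ Z.
  H_1: rank ker ∂_1 − rank ∂_2 = (12 − 8) − 0 = 4, and there is no ∂_2, so H_1 ≅ Z^4.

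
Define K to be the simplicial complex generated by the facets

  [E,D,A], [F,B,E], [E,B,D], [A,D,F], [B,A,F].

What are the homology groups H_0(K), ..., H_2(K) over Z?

H_0 = Z,  H_1 = Z,  H_2 = 0.

Order the vertices as A < B < D < E < F. Listing each simplex with vertices in this order, K has dimension 2 with simplices:

  0-simplices (5): A, B, D, E, F
  1-simplices (10): AB, AD, AE, AF, BD, BE, BF, DE, DF, EF
  2-simplices (5): ABF, ADE, ADF, BDE, BEF

giving chain groups C_0 ≅ Z^5, C_1 ≅ Z^10, C_2 ≅ Z^5.

∂_1: C_1 → C_0 is given by ∂[p,q] = [q] − [p].
This gives a 5×10 integer matrix of rank 4; reducing to Smith normal form yields diagonal entries (1,1,1,1).

∂_2: C_2 → C_1 sends each 2-simplex [p,q,r] to [q,r] − [p,r] + [p,q]. For instance
  ∂BEF = EF − BF + BE,
  ∂BDE = DE − BE + BD.
As a 10×5 matrix over Z this has rank 5, with invariant factors (1,1,1,1,1).

Reading off H_k = ker ∂_k / im ∂_{k+1}:

  H_0: rank C_0 − rank ∂_1 = 5 − 4 = 1, and the invariant factors of ∂_1 are all 1, so H_0 ≅ Z.
  H_1: rank ker ∂_1 − rank ∂_2 = (10 − 4) − 5 = 1, and the invariant factors of ∂_2 are all 1, so H_1 ≅ Z.
  H_2: rank ker ∂_2 − rank ∂_3 = (5 − 5) − 0 = 0, and there is no ∂_3, so H_2 ≅ 0.

As a check, the Euler characteristic is 5 − 10 + 5 = 0, which agrees with 1 − 1 + 0 = 0.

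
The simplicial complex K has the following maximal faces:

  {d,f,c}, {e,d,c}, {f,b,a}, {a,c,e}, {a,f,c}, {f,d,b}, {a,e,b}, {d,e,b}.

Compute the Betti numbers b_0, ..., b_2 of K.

Order the vertices as a < b < c < d < e < f. Listing each simplex with vertices in this order, K has dimension 2 with simplices:

  0-simplices (6): a, b, c, d, e, f
  1-simplices (12): ab, ac, ae, af, bd, be, bf, cd, ce, cf, de, df
  2-simplices (8): abe, abf, ace, acf, bde, bdf, cde, cdf

so the chain groups are C_0 ≅ Z^6, C_1 ≅ Z^12, C_2 ≅ Z^8.

Boundary ∂_1: C_1 → C_0 sends each edge [p,q] (with p < q) to q − p.
The 6×12 boundary matrix has rank 5 and Smith normal form diag(1,1,1,1,1).

The boundary map ∂_2: C_2 → C_1 acts by ∂[p,q,r] = [q,r] − [p,r] + [p,q]. For instance
  ∂cdf = df − cf + cd,
  ∂abe = be − ae + ab.
The 12×8 boundary matrix has rank 7 and Smith normal form diag(1,1,1,1,1,1,1).

Reading off H_k = ker ∂_k / im ∂_{k+1}:

  H_0: rank C_0 − rank ∂_1 = 6 − 5 = 1, and the invariant factors of ∂_1 are all 1, so H_0 = Z.
  H_1: rank ker ∂_1 − rank ∂_2 = (12 − 5) − 7 = 0, and the invariant factors of ∂_2 are all 1, so H_1 = 0.
  H_2: rank ker ∂_2 − rank ∂_3 = (8 − 7) − 0 = 1, and there is no ∂_3, so H_2 = Z.

Hence the Betti numbers are b_0 = 1, b_1 = 0, b_2 = 1.

b_0 = 1, b_1 = 0, b_2 = 1.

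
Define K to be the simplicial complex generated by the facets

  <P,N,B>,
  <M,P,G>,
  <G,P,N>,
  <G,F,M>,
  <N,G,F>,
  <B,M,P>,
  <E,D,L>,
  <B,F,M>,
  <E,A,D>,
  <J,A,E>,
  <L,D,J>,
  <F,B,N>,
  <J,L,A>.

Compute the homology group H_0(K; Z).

H_0 ≅ Z^2.

Take the total order A < B < D < E < F < G < J < L < M < N < P on the vertex set. Then K (dimension 2) consists of the simplices:

  0-simplices (11): A, B, D, E, F, G, J, L, M, N, P
  1-simplices (22): AD, AE, AJ, AL, BF, BM, BN, BP, DE, DJ, DL, EJ, EL, FG, FM, FN, GM, GN, GP, JL, MP, NP
  2-simplices (13): ADE, AEJ, AJL, BFM, BFN, BMP, BNP, DEL, DJL, FGM, FGN, GMP, GNP

giving chain groups C_0 ≅ Z^11, C_1 ≅ Z^22, C_2 ≅ Z^13.

The boundary map ∂_1: C_1 → C_0 sends each edge [p,q] (with p < q) to q − p. For instance
  ∂FN = N − F.
This gives a 11×22 integer matrix of rank 9; reducing to Smith normal form yields diagonal entries (1,1,1,1,1,1,1,1,1).

∂_2: C_2 → C_1 acts by ∂[p,q,r] = [q,r] − [p,r] + [p,q]. For instance
  ∂ADE = DE − AE + AD,
  ∂FGM = GM − FM + FG.
The resulting 22×13 matrix has rank 12, and its Smith normal form has invariant factors (1,1,1,1,1,1,1,1,1,1,1,1).

Computing H_k = (kernel of ∂_k) / (image of ∂_{k+1}):

  H_0: rank C_0 − rank ∂_1 = 11 − 9 = 2, and the invariant factors of ∂_1 are all 1, so H_0 ≅ Z^2.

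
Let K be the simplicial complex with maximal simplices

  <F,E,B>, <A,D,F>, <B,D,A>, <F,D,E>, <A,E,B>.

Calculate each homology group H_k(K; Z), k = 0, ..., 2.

H_0 ≅ Z,  H_1 ≅ Z,  H_2 = 0.

We work with the vertex ordering A < B < D < E < F. The simplices of K, each written with vertices in increasing order, are:

  0-simplices (5): A, B, D, E, F
  1-simplices (10): AB, AD, AE, AF, BD, BE, BF, DE, DF, EF
  2-simplices (5): ABD, ABE, ADF, BEF, DEF

so the chain groups are C_0 ≅ Z^5, C_1 ≅ Z^10, C_2 ≅ Z^5.

∂_1: C_1 → C_0 sends each edge [p,q] (with p < q) to q − p.
This gives a 5×10 integer matrix of rank 4; reducing to Smith normal form yields diagonal entries (1,1,1,1).

Boundary ∂_2: C_2 → C_1 acts by ∂[p,q,r] = [q,r] − [p,r] + [p,q]. For instance
  ∂ABE = BE − AE + AB,
  ∂BEF = EF − BF + BE.
As a 10×5 matrix over Z this has rank 5, with invariant factors (1,1,1,1,1).

Computing H_k = (kernel of ∂_k) / (image of ∂_{k+1}):

  H_0: rank C_0 − rank ∂_1 = 5 − 4 = 1, and the invariant factors of ∂_1 are all 1, so H_0 ≅ Z.
  H_1: rank ker ∂_1 − rank ∂_2 = (10 − 4) − 5 = 1, and the invariant factors of ∂_2 are all 1, so H_1 ≅ Z.
  H_2: rank ker ∂_2 − rank ∂_3 = (5 − 5) − 0 = 0, and there is no ∂_3, so H_2 ≅ 0.

(K is a triangulation of the Möbius band.)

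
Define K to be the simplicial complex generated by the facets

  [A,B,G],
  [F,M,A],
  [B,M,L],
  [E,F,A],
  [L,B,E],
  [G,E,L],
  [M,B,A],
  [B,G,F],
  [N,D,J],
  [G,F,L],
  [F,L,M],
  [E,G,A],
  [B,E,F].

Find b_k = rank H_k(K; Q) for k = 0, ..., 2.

Order the vertices as A < B < D < E < F < G < J < L < M < N. Listing each simplex with vertices in this order, K has dimension 2 with simplices:

  0-simplices (10): A, B, D, E, F, G, J, L, M, N
  1-simplices (21): AB, AE, AF, AG, AM, BE, BF, BG, BL, BM, DJ, DN, EF, EG, EL, FG, FL, FM, GL, JN, LM
  2-simplices (13): ABG, ABM, AEF, AEG, AFM, BEF, BEL, BFG, BLM, DJN, EGL, FGL, FLM

so the chain groups are C_0 ≅ Z^10, C_1 ≅ Z^21, C_2 ≅ Z^13.

∂_1: C_1 → C_0 maps an edge to its endpoints' difference, ∂[p,q] = q − p. For instance
  ∂AM = M − A.
This gives a 10×21 integer matrix of rank 8; reducing to Smith normal form yields diagonal entries (1,1,1,1,1,1,1,1).

Boundary ∂_2: C_2 → C_1 acts by ∂[p,q,r] = [q,r] − [p,r] + [p,q]. For instance
  ∂FLM = LM − FM + FL,
  ∂BEF = EF − BF + BE.
The resulting 21×13 matrix has rank 13, and its Smith normal form has invariant factors (1,1,1,1,1,1,1,1,1,1,1,1,2).

Reading off H_k = ker ∂_k / im ∂_{k+1}:

  H_0: rank C_0 − rank ∂_1 = 10 − 8 = 2, and the invariant factors of ∂_1 are all 1, so H_0 = Z^2.
  H_1: rank ker ∂_1 − rank ∂_2 = (21 − 8) − 13 = 0, and ∂_2 has invariant factor 2 > 1, so H_1 = Z/2Z.
  H_2: rank ker ∂_2 − rank ∂_3 = (13 − 13) − 0 = 0, and there is no ∂_3, so H_2 = 0.

(K is a triangulation of the disjoint union of the 2-simplex and the real projective plane RP^2.)

Hence the Betti numbers are b_0 = 2, b_1 = 0, b_2 = 0.

b_0 = 2, b_1 = 0, b_2 = 0.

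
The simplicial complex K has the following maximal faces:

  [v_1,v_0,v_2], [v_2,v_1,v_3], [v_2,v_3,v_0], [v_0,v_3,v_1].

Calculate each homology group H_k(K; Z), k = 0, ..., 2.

Fix the vertex order v_0 < v_1 < v_2 < v_3 and write every simplex with vertices in increasing order. Then dim K = 2 and the simplices of K are:

  0-simplices (4): [v_0], [v_1], [v_2], [v_3]
  1-simplices (6): [v_0,v_1], [v_0,v_2], [v_0,v_3], [v_1,v_2], [v_1,v_3], [v_2,v_3]
  2-simplices (4): [v_0,v_1,v_2], [v_0,v_1,v_3], [v_0,v_2,v_3], [v_1,v_2,v_3]

so the chain groups are C_0 ≅ Z^4, C_1 ≅ Z^6, C_2 ≅ Z^4.

The boundary map ∂_1: C_1 → C_0 sends each edge [p,q] (with p < q) to q − p. For instance
  ∂[v_1,v_3] = [v_3] − [v_1].
The resulting 4×6 matrix has rank 3, and its Smith normal form has invariant factors (1,1,1).

The boundary map ∂_2: C_2 → C_1 acts by ∂[p,q,r] = [q,r] − [p,r] + [p,q]. For instance
  ∂[v_1,v_2,v_3] = [v_2,v_3] − [v_1,v_3] + [v_1,v_2],
  ∂[v_0,v_1,v_3] = [v_1,v_3] − [v_0,v_3] + [v_0,v_1].
This gives a 6×4 integer matrix of rank 3; reducing to Smith normal form yields diagonal entries (1,1,1).

From H_k ≅ ker(∂_k) / im(∂_{k+1}) we obtain:

  H_0: rank C_0 − rank ∂_1 = 4 − 3 = 1, and the invariant factors of ∂_1 are all 1, so H_0 = Z.
  H_1: rank ker ∂_1 − rank ∂_2 = (6 − 3) − 3 = 0, and the invariant factors of ∂_2 are all 1, so H_1 = 0.
  H_2: rank ker ∂_2 − rank ∂_3 = (4 − 3) − 0 = 1, and there is no ∂_3, so H_2 = Z.

As a check, the Euler characteristic is 4 − 6 + 4 = 2, which agrees with 1 − 0 + 1 = 2.

H_0 ≅ Z,  H_1 = 0,  H_2 ≅ Z.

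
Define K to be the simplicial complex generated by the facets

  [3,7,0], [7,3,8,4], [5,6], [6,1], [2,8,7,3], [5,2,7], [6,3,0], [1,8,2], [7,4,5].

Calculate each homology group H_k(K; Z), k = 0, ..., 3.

H_0 = Z,  H_1 = Z^2,  H_2 = 0,  H_3 = 0.

Fix the vertex order 0 < 1 < 2 < 3 < 4 < 5 < 6 < 7 < 8 and write every simplex with vertices in increasing order. Then dim K = 3 and the simplices of K are:

  0-simplices (9): [0], [1], [2], [3], [4], [5], [6], [7], [8]
  1-simplices (20): [0,3], [0,6], [0,7], [1,2], [1,6], [1,8], [2,3], [2,5], [2,7], [2,8], [3,4], [3,6], [3,7], [3,8], [4,5], [4,7], [4,8], [5,6], [5,7], [7,8]
  2-simplices (12): [0,3,6], [0,3,7], [1,2,8], [2,3,7], [2,3,8], [2,5,7], [2,7,8], [3,4,7], [3,4,8], [3,7,8], [4,5,7], [4,7,8]
  3-simplices (2): [2,3,7,8], [3,4,7,8]

giving chain groups C_0 ≅ Z^9, C_1 ≅ Z^20, C_2 ≅ Z^12, C_3 ≅ Z^2.

∂_1: C_1 → C_0 is given by ∂[p,q] = [q] − [p].
As a 9×20 matrix over Z this has rank 8, with invariant factors (1,1,1,1,1,1,1,1).

∂_2: C_2 → C_1 maps a triangle to the signed sum of its edges. For instance
  ∂[4,5,7] = [5,7] − [4,7] + [4,5],
  ∂[2,3,8] = [3,8] − [2,8] + [2,3].
This gives a 20×12 integer matrix of rank 10; reducing to Smith normal form yields diagonal entries (1,1,1,1,1,1,1,1,1,1).

The boundary map ∂_3: C_3 → C_2 sends each 3-simplex σ to the alternating sum Σ_i (−1)^i (σ with its i-th vertex removed). For instance
  ∂[2,3,7,8] = [3,7,8] − [2,7,8] + [2,3,8] − [2,3,7],
  ∂[3,4,7,8] = [4,7,8] − [3,7,8] + [3,4,8] − [3,4,7].
The resulting 12×2 matrix has rank 2, and its Smith normal form has invariant factors (1,1).

Computing H_k = (kernel of ∂_k) / (image of ∂_{k+1}):

  H_0: rank C_0 − rank ∂_1 = 9 − 8 = 1, and the invariant factors of ∂_1 are all 1, so H_0 = Z.
  H_1: rank ker ∂_1 − rank ∂_2 = (20 − 8) − 10 = 2, and the invariant factors of ∂_2 are all 1, so H_1 = Z^2.
  H_2: rank ker ∂_2 − rank ∂_3 = (12 − 10) − 2 = 0, and the invariant factors of ∂_3 are all 1, so H_2 = 0.
  H_3: rank ker ∂_3 − rank ∂_4 = (2 − 2) − 0 = 0, and there is no ∂_4, so H_3 = 0.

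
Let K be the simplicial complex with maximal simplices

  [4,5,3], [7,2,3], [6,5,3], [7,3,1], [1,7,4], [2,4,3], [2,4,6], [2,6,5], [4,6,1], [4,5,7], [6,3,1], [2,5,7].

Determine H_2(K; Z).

H_2 ≅ 0.

We work with the vertex ordering 1 < 2 < 3 < 4 < 5 < 6 < 7. The simplices of K, each written with vertices in increasing order, are:

  0-simplices (7): [1], [2], [3], [4], [5], [6], [7]
  1-simplices (18): [1,3], [1,4], [1,6], [1,7], [2,3], [2,4], [2,5], [2,6], [2,7], [3,4], [3,5], [3,6], [3,7], [4,5], [4,6], [4,7], [5,6], [5,7]
  2-simplices (12): [1,3,6], [1,3,7], [1,4,6], [1,4,7], [2,3,4], [2,3,7], [2,4,6], [2,5,6], [2,5,7], [3,4,5], [3,5,6], [4,5,7]

Hence C_0 ≅ Z^7, C_1 ≅ Z^18, C_2 ≅ Z^12.

∂_1: C_1 → C_0 is given by ∂[p,q] = [q] − [p]. For instance
  ∂[1,3] = [3] − [1].
The resulting 7×18 matrix has rank 6, and its Smith normal form has invariant factors (1,1,1,1,1,1).

The boundary map ∂_2: C_2 → C_1 maps a triangle to the signed sum of its edges. For instance
  ∂[1,3,6] = [3,6] − [1,6] + [1,3],
  ∂[1,4,6] = [4,6] − [1,6] + [1,4].
The resulting 18×12 matrix has rank 12, and its Smith normal form has invariant factors (1,1,1,1,1,1,1,1,1,1,1,2).

Reading off H_k = ker ∂_k / im ∂_{k+1}:

  H_2: rank ker ∂_2 − rank ∂_3 = (12 − 12) − 0 = 0, and there is no ∂_3, so H_2 ≅ 0.

(K is a triangulation of the real projective plane RP^2.)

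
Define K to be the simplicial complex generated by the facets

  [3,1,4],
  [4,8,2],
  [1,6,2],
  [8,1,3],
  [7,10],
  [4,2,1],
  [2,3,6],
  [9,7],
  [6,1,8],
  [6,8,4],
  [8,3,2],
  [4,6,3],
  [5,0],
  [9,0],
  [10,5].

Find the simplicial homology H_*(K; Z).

Fix the vertex order 0 < 1 < 2 < 3 < 4 < 5 < 6 < 7 < 8 < 9 < 10 and write every simplex with vertices in increasing order. Then dim K = 2 and the simplices of K are:

  0-simplices (11): [0], [1], [2], [3], [4], [5], [6], [7], [8], [9], [10]
  1-simplices (20): [0,5], [0,9], [1,2], [1,3], [1,4], [1,6], [1,8], [2,3], [2,4], [2,6], [2,8], [3,4], [3,6], [3,8], [4,6], [4,8], [5,10], [6,8], [7,9], [7,10]
  2-simplices (10): [1,2,4], [1,2,6], [1,3,4], [1,3,8], [1,6,8], [2,3,6], [2,3,8], [2,4,8], [3,4,6], [4,6,8]

giving chain groups C_0 ≅ Z^11, C_1 ≅ Z^20, C_2 ≅ Z^10.

∂_1: C_1 → C_0 is given by ∂[p,q] = [q] − [p].
The resulting 11×20 matrix has rank 9, and its Smith normal form has invariant factors (1,1,1,1,1,1,1,1,1).

Boundary ∂_2: C_2 → C_1 maps a triangle to the signed sum of its edges. For instance
  ∂[4,6,8] = [6,8] − [4,8] + [4,6],
  ∂[1,2,6] = [2,6] − [1,6] + [1,2].
The resulting 20×10 matrix has rank 10, and its Smith normal form has invariant factors (1,1,1,1,1,1,1,1,1,2).

Reading off H_k = ker ∂_k / im ∂_{k+1}:

  H_0: rank C_0 − rank ∂_1 = 11 − 9 = 2, and the invariant factors of ∂_1 are all 1, so H_0 ≅ Z^2.
  H_1: rank ker ∂_1 − rank ∂_2 = (20 − 9) − 10 = 1, and ∂_2 has invariant factor 2 > 1, so H_1 ≅ Z ⊕ Z/2Z.
  H_2: rank ker ∂_2 − rank ∂_3 = (10 − 10) − 0 = 0, and there is no ∂_3, so H_2 ≅ 0.

As a check, the Euler characteristic is 11 − 20 + 10 = 1, which agrees with 2 − 1 + 0 = 1.
(K is a triangulation of the disjoint union of the circle S^1 and the real projective plane RP^2.)

H_0 = Z^2,  H_1 = Z ⊕ Z/2Z,  H_2 = 0.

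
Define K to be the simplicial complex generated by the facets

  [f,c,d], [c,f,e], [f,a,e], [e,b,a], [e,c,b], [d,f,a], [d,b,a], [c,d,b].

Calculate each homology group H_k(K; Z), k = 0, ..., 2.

Take the total order a < b < c < d < e < f on the vertex set. Then K (dimension 2) consists of the simplices:

  0-simplices (6): a, b, c, d, e, f
  1-simplices (12): ab, ad, ae, af, bc, bd, be, cd, ce, cf, df, ef
  2-simplices (8): abd, abe, adf, aef, bcd, bce, cdf, cef

Hence C_0 ≅ Z^6, C_1 ≅ Z^12, C_2 ≅ Z^8.

∂_1: C_1 → C_0 maps an edge to its endpoints' difference, ∂[p,q] = q − p.
The 6×12 boundary matrix has rank 5 and Smith normal form diag(1,1,1,1,1).

The boundary map ∂_2: C_2 → C_1 sends each 2-simplex [p,q,r] to [q,r] − [p,r] + [p,q]. For instance
  ∂cef = ef − cf + ce,
  ∂cdf = df − cf + cd.
This gives a 12×8 integer matrix of rank 7; reducing to Smith normal form yields diagonal entries (1,1,1,1,1,1,1).

Now H_k = ker ∂_k / im ∂_{k+1}, so:

  H_0: rank C_0 − rank ∂_1 = 6 − 5 = 1, and the invariant factors of ∂_1 are all 1, so H_0 = Z.
  H_1: rank ker ∂_1 − rank ∂_2 = (12 − 5) − 7 = 0, and the invariant factors of ∂_2 are all 1, so H_1 = 0.
  H_2: rank ker ∂_2 − rank ∂_3 = (8 − 7) − 0 = 1, and there is no ∂_3, so H_2 = Z.

(K is a triangulation of the 2-sphere S^2.)

H_0 ≅ Z,  H_1 = 0,  H_2 ≅ Z.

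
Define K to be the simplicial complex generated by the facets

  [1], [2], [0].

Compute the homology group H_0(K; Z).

H_0 ≅ Z^3.

We work with the vertex ordering 0 < 1 < 2. The simplices of K, each written with vertices in increasing order, are:

  0-simplices (3): [0], [1], [2]

giving chain groups C_0 ≅ Z^3.

Now H_k = ker ∂_k / im ∂_{k+1}, so:

  H_0: rank C_0 − rank ∂_1 = 3 − 0 = 3, and there is no ∂_1, so H_0 = Z^3.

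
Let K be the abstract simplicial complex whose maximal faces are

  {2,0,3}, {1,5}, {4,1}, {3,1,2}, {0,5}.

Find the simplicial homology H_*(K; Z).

We work with the vertex ordering 0 < 1 < 2 < 3 < 4 < 5. The simplices of K, each written with vertices in increasing order, are:

  0-simplices (6): [0], [1], [2], [3], [4], [5]
  1-simplices (8): [0,2], [0,3], [0,5], [1,2], [1,3], [1,4], [1,5], [2,3]
  2-simplices (2): [0,2,3], [1,2,3]

giving chain groups C_0 ≅ Z^6, C_1 ≅ Z^8, C_2 ≅ Z^2.

∂_1: C_1 → C_0 is given by ∂[p,q] = [q] − [p].
The resulting 6×8 matrix has rank 5, and its Smith normal form has invariant factors (1,1,1,1,1).

∂_2: C_2 → C_1 sends each 2-simplex [p,q,r] to [q,r] − [p,r] + [p,q]. For instance
  ∂[1,2,3] = [2,3] − [1,3] + [1,2],
  ∂[0,2,3] = [2,3] − [0,3] + [0,2].
The 8×2 boundary matrix has rank 2 and Smith normal form diag(1,1).

From H_k ≅ ker(∂_k) / im(∂_{k+1}) we obtain:

  H_0: rank C_0 − rank ∂_1 = 6 − 5 = 1, and the invariant factors of ∂_1 are all 1, so H_0 = Z.
  H_1: rank ker ∂_1 − rank ∂_2 = (8 − 5) − 2 = 1, and the invariant factors of ∂_2 are all 1, so H_1 = Z.
  H_2: rank ker ∂_2 − rank ∂_3 = (2 − 2) − 0 = 0, and there is no ∂_3, so H_2 = 0.

H_0 = Z,  H_1 = Z,  H_2 = 0.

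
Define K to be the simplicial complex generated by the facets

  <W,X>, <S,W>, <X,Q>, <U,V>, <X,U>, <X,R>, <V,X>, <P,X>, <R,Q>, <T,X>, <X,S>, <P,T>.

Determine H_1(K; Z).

Fix the vertex order P < Q < R < S < T < U < V < W < X and write every simplex with vertices in increasing order. Then dim K = 1 and the simplices of K are:

  0-simplices (9): P, Q, R, S, T, U, V, W, X
  1-simplices (12): PT, PX, QR, QX, RX, SW, SX, TX, UV, UX, VX, WX

Hence C_0 ≅ Z^9, C_1 ≅ Z^12.

The boundary map ∂_1: C_1 → C_0 is given by ∂[p,q] = [q] − [p]. For instance
  ∂WX = X − W.
The resulting 9×12 matrix has rank 8, and its Smith normal form has invariant factors (1,1,1,1,1,1,1,1).

Computing H_k = (kernel of ∂_k) / (image of ∂_{k+1}):

  H_1: rank ker ∂_1 − rank ∂_2 = (12 − 8) − 0 = 4, and there is no ∂_2, so H_1 ≅ Z^4.

(K is a triangulation of a wedge of 4 circles.)

H_1 = Z^4.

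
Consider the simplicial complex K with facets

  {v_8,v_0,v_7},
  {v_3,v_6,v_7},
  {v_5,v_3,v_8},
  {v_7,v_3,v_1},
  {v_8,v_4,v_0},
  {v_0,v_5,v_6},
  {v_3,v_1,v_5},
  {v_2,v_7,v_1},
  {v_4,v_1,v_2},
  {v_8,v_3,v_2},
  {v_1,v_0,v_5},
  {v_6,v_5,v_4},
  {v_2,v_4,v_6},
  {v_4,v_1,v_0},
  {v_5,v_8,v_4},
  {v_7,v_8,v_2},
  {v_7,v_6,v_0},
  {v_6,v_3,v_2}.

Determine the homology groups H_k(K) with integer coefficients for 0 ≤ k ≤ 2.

H_0 ≅ Z,  H_1 ≅ Z × Z/2,  H_2 = 0.

Order the vertices as v_0 < v_1 < v_2 < v_3 < v_4 < v_5 < v_6 < v_7 < v_8. Listing each simplex with vertices in this order, K has dimension 2 with simplices:

  0-simplices (9): [v_0], [v_1], [v_2], [v_3], [v_4], [v_5], [v_6], [v_7], [v_8]
  1-simplices (27): (27 of them)
  2-simplices (18): (18 of them)

giving chain groups C_0 ≅ Z^9, C_1 ≅ Z^27, C_2 ≅ Z^18.

∂_1: C_1 → C_0 is given by ∂[p,q] = [q] − [p]. For instance
  ∂[v_5,v_6] = [v_6] − [v_5].
This gives a 9×27 integer matrix of rank 8; reducing to Smith normal form yields diagonal entries (1,1,1,1,1,1,1,1).

The boundary map ∂_2: C_2 → C_1 sends each 2-simplex [p,q,r] to [q,r] − [p,r] + [p,q]. For instance
  ∂[v_2,v_3,v_6] = [v_3,v_6] − [v_2,v_6] + [v_2,v_3],
  ∂[v_2,v_7,v_8] = [v_7,v_8] − [v_2,v_8] + [v_2,v_7].
The resulting 27×18 matrix has rank 18, and its Smith normal form has invariant factors (1,1,1,1,1,1,1,1,1,1,1,1,1,1,1,1,1,2).

Reading off H_k = ker ∂_k / im ∂_{k+1}:

  H_0: rank C_0 − rank ∂_1 = 9 − 8 = 1, and the invariant factors of ∂_1 are all 1, so H_0 ≅ Z.
  H_1: rank ker ∂_1 − rank ∂_2 = (27 − 8) − 18 = 1, and ∂_2 has invariant factor 2 > 1, so H_1 ≅ Z × Z/2.
  H_2: rank ker ∂_2 − rank ∂_3 = (18 − 18) − 0 = 0, and there is no ∂_3, so H_2 ≅ 0.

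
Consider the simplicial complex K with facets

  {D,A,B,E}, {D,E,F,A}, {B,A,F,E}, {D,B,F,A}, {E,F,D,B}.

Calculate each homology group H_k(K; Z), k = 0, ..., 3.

Take the total order A < B < D < E < F on the vertex set. Then K (dimension 3) consists of the simplices:

  0-simplices (5): A, B, D, E, F
  1-simplices (10): AB, AD, AE, AF, BD, BE, BF, DE, DF, EF
  2-simplices (10): ABD, ABE, ABF, ADE, ADF, AEF, BDE, BDF, BEF, DEF
  3-simplices (5): ABDE, ABDF, ABEF, ADEF, BDEF

so the chain groups are C_0 ≅ Z^5, C_1 ≅ Z^10, C_2 ≅ Z^10, C_3 ≅ Z^5.

Boundary ∂_1: C_1 → C_0 sends each edge [p,q] (with p < q) to q − p.
This gives a 5×10 integer matrix of rank 4; reducing to Smith normal form yields diagonal entries (1,1,1,1).

∂_2: C_2 → C_1 maps a triangle to the signed sum of its edges. For instance
  ∂AEF = EF − AF + AE,
  ∂ADF = DF − AF + AD.
The resulting 10×10 matrix has rank 6, and its Smith normal form has invariant factors (1,1,1,1,1,1).

∂_3: C_3 → C_2 sends each 3-simplex σ to the alternating sum Σ_i (−1)^i (σ with its i-th vertex removed). For instance
  ∂ABEF = BEF − AEF + ABF − ABE,
  ∂ABDE = BDE − ADE + ABE − ABD.
This gives a 10×5 integer matrix of rank 4; reducing to Smith normal form yields diagonal entries (1,1,1,1).

Computing H_k = (kernel of ∂_k) / (image of ∂_{k+1}):

  H_0: rank C_0 − rank ∂_1 = 5 − 4 = 1, and the invariant factors of ∂_1 are all 1, so H_0 = Z.
  H_1: rank ker ∂_1 − rank ∂_2 = (10 − 4) − 6 = 0, and the invariant factors of ∂_2 are all 1, so H_1 = 0.
  H_2: rank ker ∂_2 − rank ∂_3 = (10 − 6) − 4 = 0, and the invariant factors of ∂_3 are all 1, so H_2 = 0.
  H_3: rank ker ∂_3 − rank ∂_4 = (5 − 4) − 0 = 1, and there is no ∂_4, so H_3 = Z.

H_0 ≅ Z,  H_1 = 0,  H_2 = 0,  H_3 ≅ Z.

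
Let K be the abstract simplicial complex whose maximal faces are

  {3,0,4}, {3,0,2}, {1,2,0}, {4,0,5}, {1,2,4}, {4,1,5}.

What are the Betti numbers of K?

b_0 = 1, b_1 = 1, b_2 = 0.

Take the total order 0 < 1 < 2 < 3 < 4 < 5 on the vertex set. Then K (dimension 2) consists of the simplices:

  0-simplices (6): [0], [1], [2], [3], [4], [5]
  1-simplices (12): [0,1], [0,2], [0,3], [0,4], [0,5], [1,2], [1,4], [1,5], [2,3], [2,4], [3,4], [4,5]
  2-simplices (6): [0,1,2], [0,2,3], [0,3,4], [0,4,5], [1,2,4], [1,4,5]

giving chain groups C_0 ≅ Z^6, C_1 ≅ Z^12, C_2 ≅ Z^6.

The boundary map ∂_1: C_1 → C_0 sends each edge [p,q] (with p < q) to q − p. For instance
  ∂[0,4] = [4] − [0].
This gives a 6×12 integer matrix of rank 5; reducing to Smith normal form yields diagonal entries (1,1,1,1,1).

The boundary map ∂_2: C_2 → C_1 maps a triangle to the signed sum of its edges. For instance
  ∂[0,4,5] = [4,5] − [0,5] + [0,4],
  ∂[0,1,2] = [1,2] − [0,2] + [0,1].
The 12×6 boundary matrix has rank 6 and Smith normal form diag(1,1,1,1,1,1).

Reading off H_k = ker ∂_k / im ∂_{k+1}:

  H_0: rank C_0 − rank ∂_1 = 6 − 5 = 1, and the invariant factors of ∂_1 are all 1, so H_0 ≅ Z.
  H_1: rank ker ∂_1 − rank ∂_2 = (12 − 5) − 6 = 1, and the invariant factors of ∂_2 are all 1, so H_1 ≅ Z.
  H_2: rank ker ∂_2 − rank ∂_3 = (6 − 6) − 0 = 0, and there is no ∂_3, so H_2 ≅ 0.

(K is a triangulation of the cylinder S^1 x I.)

Hence the Betti numbers are b_0 = 1, b_1 = 1, b_2 = 0.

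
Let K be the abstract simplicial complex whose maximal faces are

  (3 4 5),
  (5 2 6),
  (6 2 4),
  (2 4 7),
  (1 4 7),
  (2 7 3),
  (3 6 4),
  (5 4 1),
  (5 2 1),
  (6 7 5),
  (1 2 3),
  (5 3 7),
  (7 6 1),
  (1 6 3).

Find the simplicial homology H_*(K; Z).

H_0 = Z,  H_1 = Z^2,  H_2 = Z.

K has 7 vertices, 21 edges, 14 triangles.
rank ∂_0 = 0, rank ∂_1 = 6 ⇒ b_0 = 7 − 0 − 6 = 1; all invariant factors of ∂_1 are 1 so no torsion. So H_0 = Z.
rank ∂_1 = 6, rank ∂_2 = 13 ⇒ b_1 = 21 − 6 − 13 = 2; all invariant factors of ∂_2 are 1 so no torsion. So H_1 = Z^2.
rank ∂_2 = 13, rank ∂_3 = 0 ⇒ b_2 = 14 − 13 − 0 = 1. So H_2 = Z.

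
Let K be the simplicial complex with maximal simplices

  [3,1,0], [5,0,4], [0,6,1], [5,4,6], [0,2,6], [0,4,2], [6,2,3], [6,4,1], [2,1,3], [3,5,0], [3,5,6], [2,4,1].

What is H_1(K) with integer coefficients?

H_1 ≅ Z/2.

K has 7 vertices, 18 edges, 12 triangles.
rank ∂_1 = 6, rank ∂_2 = 12 ⇒ b_1 = 18 − 6 − 12 = 0; ∂_2 has invariant factor(s) [2] giving torsion. So H_1 ≅ Z/2.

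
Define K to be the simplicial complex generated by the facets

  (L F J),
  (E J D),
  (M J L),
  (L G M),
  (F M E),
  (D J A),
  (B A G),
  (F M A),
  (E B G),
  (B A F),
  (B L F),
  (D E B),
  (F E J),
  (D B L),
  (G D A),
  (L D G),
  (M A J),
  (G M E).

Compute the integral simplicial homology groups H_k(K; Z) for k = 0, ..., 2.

We work with the vertex ordering A < B < D < E < F < G < J < L < M. The simplices of K, each written with vertices in increasing order, are:

  0-simplices (9): A, B, D, E, F, G, J, L, M
  1-simplices (27): AB, AD, AF, AG, AJ, AM, BD, BE, BF, BG, BL, DE, DG, DJ, DL, EF, EG, EJ, EM, FJ, FL, FM, GL, GM, JL, JM, LM
  2-simplices (18): ABF, ABG, ADG, ADJ, AFM, AJM, BDE, BDL, BEG, BFL, DEJ, DGL, EFJ, EFM, EGM, FJL, GLM, JLM

so the chain groups are C_0 ≅ Z^9, C_1 ≅ Z^27, C_2 ≅ Z^18.

Boundary ∂_1: C_1 → C_0 is given by ∂[p,q] = [q] − [p]. For instance
  ∂EF = F − E.
As a 9×27 matrix over Z this has rank 8, with invariant factors (1,1,1,1,1,1,1,1).

The boundary map ∂_2: C_2 → C_1 sends each 2-simplex [p,q,r] to [q,r] − [p,r] + [p,q]. For instance
  ∂BDE = DE − BE + BD,
  ∂EFJ = FJ − EJ + EF.
As a 27×18 matrix over Z this has rank 18, with invariant factors (1,1,1,1,1,1,1,1,1,1,1,1,1,1,1,1,1,2).

Reading off H_k = ker ∂_k / im ∂_{k+1}:

  H_0: rank C_0 − rank ∂_1 = 9 − 8 = 1, and the invariant factors of ∂_1 are all 1, so H_0 = Z.
  H_1: rank ker ∂_1 − rank ∂_2 = (27 − 8) − 18 = 1, and ∂_2 has invariant factor 2 > 1, so H_1 = Z ⊕ Z/2.
  H_2: rank ker ∂_2 − rank ∂_3 = (18 − 18) − 0 = 0, and there is no ∂_3, so H_2 = 0.

H_0 = Z,  H_1 = Z ⊕ Z/2,  H_2 = 0.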